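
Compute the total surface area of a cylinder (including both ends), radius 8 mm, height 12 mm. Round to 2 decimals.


Shape: closed cylinder
Radius r = 8 mm, Height h = 12 mm
Formula: SA = 2*pi*r^2 + 2*pi*r*h = 2*pi*r*(r + h)
r + h = 20
2 * r * (r + h) = 2 * 8 * 20 = 320
SA = 320 * pi
SA = 1005.31
1005.31 mm^2


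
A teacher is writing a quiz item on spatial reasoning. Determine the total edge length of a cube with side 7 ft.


Shape: cube
Side s = 7 ft
A cube has 12 edges, all equal.
Formula: total edge length = 12 * s
Total = 12 * 7
Total = 84
84 ft


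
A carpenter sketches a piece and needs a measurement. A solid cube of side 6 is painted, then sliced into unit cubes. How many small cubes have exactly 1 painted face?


Large cube: 6 x 6 x 6, cut into unit cubes.
n = 6, so n - 2 = 4
Cubes with 1 painted face lie in the interior of each face.
A cube has 6 faces; each contributes (n - 2)^2 = 16 such cubes.
Count = 6 * 16 = 96
96 unit cubes


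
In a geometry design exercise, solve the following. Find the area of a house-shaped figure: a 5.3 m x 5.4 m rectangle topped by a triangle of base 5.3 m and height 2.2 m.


Composite shape: rectangle + triangle
Rectangle area = 5.3 * 5.4 = 28.62
Triangle area = 0.5 * 5.3 * 2.2 = 5.83
Total = 28.62 + 5.83
Total = 34.45
34.45 m^2


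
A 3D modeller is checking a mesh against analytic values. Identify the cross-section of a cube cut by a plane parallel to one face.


Solid: cube
Cutting plane: parallel to one face
Visualize the intersection of the plane with the solid's surface.
The boundary of the cut region is a square.
square


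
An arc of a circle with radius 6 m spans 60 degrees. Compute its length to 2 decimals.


Shape: circular arc
Radius r = 6 m, Angle = 60 degrees
Formula: L = (angle/360) * 2 * pi * r
2 * pi * r = 12 * pi
L = (60/360) * 12 * pi
L = 2 * pi
L = 6.28
6.28 m


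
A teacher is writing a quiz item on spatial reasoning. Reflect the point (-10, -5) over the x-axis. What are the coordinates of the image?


Transformation: reflection
Original point: (-10, -5)
Rule for reflection over the x-axis: (x, y) -> (x, -y)
Apply: (-10, -5) -> (-10, 5)
(-10, 5)


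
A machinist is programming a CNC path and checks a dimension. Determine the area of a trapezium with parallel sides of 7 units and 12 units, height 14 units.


Shape: trapezoid
Parallel sides a = 7 units, b = 12 units; Height h = 14 units
Formula: A = (a + b) * h / 2
a + b = 7 + 12 = 19
A = 19 * 14 / 2
A = 266 / 2
A = 133
133 units^2


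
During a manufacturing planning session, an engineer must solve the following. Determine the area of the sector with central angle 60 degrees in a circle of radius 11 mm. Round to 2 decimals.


Shape: circular sector
Radius r = 11 mm, Angle = 60 degrees
Formula: A = (angle/360) * pi * r^2
r^2 = 121
Fraction of circle = 60/360
A = (60/360) * pi * 121
A = 20.166667 * pi
A = 63.36
63.36 mm^2


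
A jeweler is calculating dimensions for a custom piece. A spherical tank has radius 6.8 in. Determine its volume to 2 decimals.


Shape: sphere
Radius r = 6.8 in
Formula: V = (4/3) * pi * r^3
r^3 = 314.432
(4/3) * 314.432 = 419.242667
V = 419.242667 * pi
V = 1317.09
1317.09 in^3


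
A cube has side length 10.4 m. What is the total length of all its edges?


Shape: cube
Side s = 10.4 m
A cube has 12 edges, all equal.
Formula: total edge length = 12 * s
Total = 12 * 10.4
Total = 124.8
124.8 m


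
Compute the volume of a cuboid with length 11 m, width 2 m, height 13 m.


Shape: rectangular prism
l = 11 m, w = 2 m, h = 13 m
Formula: V = l * w * h
V = 11 * 2 * 13
V = 22 * 13
V = 286
286 m^3


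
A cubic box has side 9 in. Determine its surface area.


Shape: cube
Side s = 9 in
A cube has 6 square faces.
Formula: SA = 6 * s^2
s^2 = 81
SA = 6 * 81
SA = 486
486 in^2


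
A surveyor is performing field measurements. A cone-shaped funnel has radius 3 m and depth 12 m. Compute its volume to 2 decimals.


Shape: cone
Radius r = 3 m, Height h = 12 m
Formula: V = (1/3) * pi * r^2 * h
r^2 = 9
pi * r^2 * h = pi * 9 * 12 = 108 * pi
V = 108 * pi / 3
V = 113.1
113.1 m^3


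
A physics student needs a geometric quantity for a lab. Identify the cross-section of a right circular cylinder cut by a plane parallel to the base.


Solid: right circular cylinder
Cutting plane: parallel to the base
Visualize the intersection of the plane with the solid's surface.
The boundary of the cut region is a circle.
circle


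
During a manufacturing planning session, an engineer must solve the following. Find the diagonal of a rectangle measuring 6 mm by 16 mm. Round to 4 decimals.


Shape: rectangle (diagonal via Pythagoras)
Sides: 6 mm and 16 mm
Formula: d = sqrt(l^2 + w^2)
l^2 = 36, w^2 = 256
l^2 + w^2 = 292
d = sqrt(292)
d = 17.088
17.088 mm


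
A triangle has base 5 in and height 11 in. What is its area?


Shape: triangle
Base b = 5 in, Height h = 11 in
Formula: A = (1/2) * b * h
A = 0.5 * 5 * 11
A = 0.5 * 55
A = 27.5
27.5 in^2


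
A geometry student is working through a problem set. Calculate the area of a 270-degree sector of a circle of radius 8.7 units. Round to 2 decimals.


Shape: circular sector
Radius r = 8.7 units, Angle = 270 degrees
Formula: A = (angle/360) * pi * r^2
r^2 = 75.69
Fraction of circle = 270/360
A = (270/360) * pi * 75.69
A = 56.7675 * pi
A = 178.34
178.34 units^2


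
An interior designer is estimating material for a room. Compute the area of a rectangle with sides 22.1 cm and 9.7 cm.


Shape: rectangle
Length l = 22.1 cm, Width w = 9.7 cm
Formula: A = l * w
A = 22.1 * 9.7
A = 214.37
214.37 cm^2


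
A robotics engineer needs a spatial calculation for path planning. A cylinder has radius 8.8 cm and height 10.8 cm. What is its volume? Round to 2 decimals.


Shape: cylinder
Radius r = 8.8 cm, Height h = 10.8 cm
Formula: V = pi * r^2 * h
r^2 = 77.44
V = pi * 77.44 * 10.8
V = 836.352 * pi
V = 2627.48
2627.48 cm^3


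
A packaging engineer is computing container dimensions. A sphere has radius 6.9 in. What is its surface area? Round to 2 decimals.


Shape: sphere
Radius r = 6.9 in
Formula: SA = 4 * pi * r^2
r^2 = 47.61
SA = 4 * pi * 47.61
SA = 190.44 * pi
SA = 598.28
598.28 in^2


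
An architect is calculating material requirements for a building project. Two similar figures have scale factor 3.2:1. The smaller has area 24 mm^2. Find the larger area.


Linear scale factor k = 3.2
Original area = 24 mm^2
Rule: under a linear scaling by k, areas scale by k^2.
k^2 = 3.2^2 = 10.24
New area = 24 * 10.24
New area = 245.76
245.76 mm^2


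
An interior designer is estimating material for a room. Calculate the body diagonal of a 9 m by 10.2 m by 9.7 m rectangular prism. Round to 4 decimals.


Shape: rectangular box (space diagonal)
l = 9 m, w = 10.2 m, h = 9.7 m
Visualize: the diagonal of the base, then a right triangle with that diagonal and the height.
Formula: d = sqrt(l^2 + w^2 + h^2)
l^2 + w^2 + h^2 = 81 + 104.04 + 94.09 = 279.13
d = sqrt(279.13)
d = 16.7072
16.7072 m


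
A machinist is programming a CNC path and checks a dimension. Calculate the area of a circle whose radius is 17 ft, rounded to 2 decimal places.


Shape: circle
Radius r = 17 ft
Formula: A = pi * r^2
r^2 = 17^2 = 289
A = pi * 289
A = 907.92
907.92 ft^2


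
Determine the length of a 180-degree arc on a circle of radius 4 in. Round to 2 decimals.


Shape: circular arc
Radius r = 4 in, Angle = 180 degrees
Formula: L = (angle/360) * 2 * pi * r
2 * pi * r = 8 * pi
L = (180/360) * 8 * pi
L = 4 * pi
L = 12.57
12.57 in


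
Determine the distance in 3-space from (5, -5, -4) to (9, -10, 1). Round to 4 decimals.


3D distance between two points
P1 = (5, -5, -4), P2 = (9, -10, 1)
Formula: d = sqrt((x2-x1)^2 + (y2-y1)^2 + (z2-z1)^2)
dx = 9 - 5 = 4
dy = -10 - -5 = -5
dz = 1 - -4 = 5
dx^2 + dy^2 + dz^2 = 16 + 25 + 25 = 66
d = sqrt(66)
d = 8.124
8.124 units


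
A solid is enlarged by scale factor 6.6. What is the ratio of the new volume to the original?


Linear scale factor k = 6.6
Rule: under a linear scaling by k, volumes scale by k^3.
k^3 = 6.6 * 6.6 * 6.6
k^3 = 43.56 * 6.6
k^3 = 287.496
Volume scales by a factor of 287.496.
287.496 (dimensionless)


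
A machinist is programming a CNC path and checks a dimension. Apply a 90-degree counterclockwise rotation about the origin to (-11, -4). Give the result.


Transformation: rotation about the origin
Original point: (-11, -4)
Rule for 90 deg counterclockwise: (x, y) -> (-y, x)
Apply: (-11, -4) -> (4, -11)
(4, -11)


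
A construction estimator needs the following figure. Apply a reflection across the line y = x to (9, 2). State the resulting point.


Transformation: reflection
Original point: (9, 2)
Rule for reflection over y = x: (x, y) -> (y, x)
Apply: (9, 2) -> (2, 9)
(2, 9)


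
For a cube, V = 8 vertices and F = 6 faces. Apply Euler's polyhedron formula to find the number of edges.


Polyhedron: cube
Euler's formula for convex polyhedra: V - E + F = 2
Given: V = 8 vertices and F = 6 faces
Solve for E:
E = V + F - 2 = 8 + 6 - 2 = 12
12 edges


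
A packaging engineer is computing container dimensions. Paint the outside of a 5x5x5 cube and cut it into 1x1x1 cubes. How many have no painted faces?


Large cube: 5 x 5 x 5, cut into unit cubes.
n = 5, so n - 2 = 3
Unpainted cubes form the interior (n - 2)^3 block.
(n - 2)^3 = 3^3 = 27
27 unit cubes


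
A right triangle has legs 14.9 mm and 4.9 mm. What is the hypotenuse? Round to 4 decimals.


Shape: right triangle
Legs a = 14.9 mm, b = 4.9 mm
Formula: c = sqrt(a^2 + b^2)
a^2 = 222.01, b^2 = 24.01
a^2 + b^2 = 246.02
c = sqrt(246.02)
c = 15.685
15.685 mm


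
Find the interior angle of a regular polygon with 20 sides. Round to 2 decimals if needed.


Shape: regular icosagon (20 sides)
Formula: interior angle = (n - 2) * 180 / n
(n - 2) = 18
(n - 2) * 180 = 3240
angle = 3240 / 20
angle = 162
162 degrees


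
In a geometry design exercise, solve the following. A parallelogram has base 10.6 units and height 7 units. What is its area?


Shape: parallelogram
Base b = 10.6 units, Height h = 7 units
Formula: A = b * h
A = 10.6 * 7
A = 74.2
74.2 units^2


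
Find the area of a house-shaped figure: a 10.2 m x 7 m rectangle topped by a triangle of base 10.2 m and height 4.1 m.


Composite shape: rectangle + triangle
Rectangle area = 10.2 * 7 = 71.4
Triangle area = 0.5 * 10.2 * 4.1 = 20.91
Total = 71.4 + 20.91
Total = 92.31
92.31 m^2


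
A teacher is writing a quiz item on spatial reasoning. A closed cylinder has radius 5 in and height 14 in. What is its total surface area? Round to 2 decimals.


Shape: closed cylinder
Radius r = 5 in, Height h = 14 in
Formula: SA = 2*pi*r^2 + 2*pi*r*h = 2*pi*r*(r + h)
r + h = 19
2 * r * (r + h) = 2 * 5 * 19 = 190
SA = 190 * pi
SA = 596.9
596.9 in^2


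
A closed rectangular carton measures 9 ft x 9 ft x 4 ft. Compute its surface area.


Shape: rectangular prism
l = 9 ft, w = 9 ft, h = 4 ft
Formula: SA = 2(lw + lh + wh)
lw = 81, lh = 36, wh = 36
lw + lh + wh = 153
SA = 2 * 153
SA = 306
306 ft^2


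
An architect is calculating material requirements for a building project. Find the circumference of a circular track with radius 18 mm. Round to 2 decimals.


Shape: circle
Radius r = 18 mm
Formula: C = 2 * pi * r
C = 2 * pi * 18
C = 36 * pi
C = 113.1
113.1 mm


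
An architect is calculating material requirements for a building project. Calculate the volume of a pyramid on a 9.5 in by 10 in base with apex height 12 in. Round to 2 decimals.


Shape: rectangular pyramid
Base: 9.5 in x 10 in, Height h = 12 in
Formula: V = (1/3) * base_area * h
base_area = 9.5 * 10 = 95
base_area * h = 95 * 12 = 1140
V = 1140 / 3
V = 380
380 in^3


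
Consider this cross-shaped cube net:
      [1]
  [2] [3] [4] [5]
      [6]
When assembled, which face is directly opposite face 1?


Net: cross layout. Take square 3 as the base (bottom).
Fold the four squares in the horizontal row up around 3: 2 -> left, 4 -> right, 5 wraps to the top.
Fold 1 and 6 up from 3: 1 -> back, 6 -> front.
Opposite pairs are therefore: (1, 6), (2, 4), (3, 5).
Face 1 is opposite face 6.
face 6


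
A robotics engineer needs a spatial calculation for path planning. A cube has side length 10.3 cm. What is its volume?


Shape: cube
Side s = 10.3 cm
Formula: V = s^3
V = 10.3 * 10.3 * 10.3
V = 106.09 * 10.3
V = 1092.727
1092.727 cm^3


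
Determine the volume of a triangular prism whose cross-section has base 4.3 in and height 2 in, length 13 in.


Shape: triangular prism
Triangle base = 4.3 in, triangle height = 2 in, prism length L = 13 in
Formula: V = (1/2 * b * h_tri) * L
Cross-section area = 0.5 * 4.3 * 2 = 4.3
V = 4.3 * 13
V = 55.9
55.9 in^3


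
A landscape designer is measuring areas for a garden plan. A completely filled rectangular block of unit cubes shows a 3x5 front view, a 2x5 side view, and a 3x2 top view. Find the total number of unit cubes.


Orthographic views of a solid rectangular block:
Front view 3 x 5 -> length = 3, height = 5
Side view 2 x 5 -> width = 2, height = 5 (consistent)
Top view 3 x 2 -> confirms length = 3, width = 2
The block is 3 x 2 x 5.
Total unit cubes = 3 * 2 * 5 = 30
30 unit cubes


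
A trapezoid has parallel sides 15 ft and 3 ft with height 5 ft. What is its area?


Shape: trapezoid
Parallel sides a = 15 ft, b = 3 ft; Height h = 5 ft
Formula: A = (a + b) * h / 2
a + b = 15 + 3 = 18
A = 18 * 5 / 2
A = 90 / 2
A = 45
45 ft^2


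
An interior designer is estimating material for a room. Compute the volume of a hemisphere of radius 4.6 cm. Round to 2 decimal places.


Shape: hemisphere (half of a sphere)
Radius r = 4.6 cm
Formula: V = (1/2) * (4/3) * pi * r^3 = (2/3) * pi * r^3
r^3 = 97.336
(2/3) * 97.336 = 64.890667
V = 64.890667 * pi
V = 203.86
203.86 cm^3


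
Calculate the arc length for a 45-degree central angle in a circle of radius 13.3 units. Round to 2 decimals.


Shape: circular arc
Radius r = 13.3 units, Angle = 45 degrees
Formula: L = (angle/360) * 2 * pi * r
2 * pi * r = 26.6 * pi
L = (45/360) * 26.6 * pi
L = 3.325 * pi
L = 10.45
10.45 units


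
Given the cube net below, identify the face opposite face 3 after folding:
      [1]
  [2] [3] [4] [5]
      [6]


Net: cross layout. Take square 3 as the base (bottom).
Fold the four squares in the horizontal row up around 3: 2 -> left, 4 -> right, 5 wraps to the top.
Fold 1 and 6 up from 3: 1 -> back, 6 -> front.
Opposite pairs are therefore: (1, 6), (2, 4), (3, 5).
Face 3 is opposite face 5.
face 5


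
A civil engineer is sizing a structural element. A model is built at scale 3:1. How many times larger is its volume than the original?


Linear scale factor k = 3
Rule: under a linear scaling by k, volumes scale by k^3.
k^3 = 3 * 3 * 3
k^3 = 9 * 3
k^3 = 27
Volume scales by a factor of 27.
27 (dimensionless)


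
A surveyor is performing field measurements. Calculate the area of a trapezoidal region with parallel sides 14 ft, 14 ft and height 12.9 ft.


Shape: trapezoid
Parallel sides a = 14 ft, b = 14 ft; Height h = 12.9 ft
Formula: A = (a + b) * h / 2
a + b = 14 + 14 = 28
A = 28 * 12.9 / 2
A = 361.2 / 2
A = 180.6
180.6 ft^2


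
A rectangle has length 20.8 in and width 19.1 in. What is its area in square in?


Shape: rectangle
Length l = 20.8 in, Width w = 19.1 in
Formula: A = l * w
A = 20.8 * 19.1
A = 397.28
397.28 in^2


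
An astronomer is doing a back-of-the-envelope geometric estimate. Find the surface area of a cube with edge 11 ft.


Shape: cube
Side s = 11 ft
A cube has 6 square faces.
Formula: SA = 6 * s^2
s^2 = 121
SA = 6 * 121
SA = 726
726 ft^2


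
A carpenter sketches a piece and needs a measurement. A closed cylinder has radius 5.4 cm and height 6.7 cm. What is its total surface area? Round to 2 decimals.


Shape: closed cylinder
Radius r = 5.4 cm, Height h = 6.7 cm
Formula: SA = 2*pi*r^2 + 2*pi*r*h = 2*pi*r*(r + h)
r + h = 12.1
2 * r * (r + h) = 2 * 5.4 * 12.1 = 130.68
SA = 130.68 * pi
SA = 410.54
410.54 cm^2


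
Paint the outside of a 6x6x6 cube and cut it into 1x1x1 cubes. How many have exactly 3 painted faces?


Large cube: 6 x 6 x 6, cut into unit cubes.
Cubes with 3 painted faces are at the corners. A cube always has 8 corners.
Count = 8
8 unit cubes


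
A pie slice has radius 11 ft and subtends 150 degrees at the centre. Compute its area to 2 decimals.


Shape: circular sector
Radius r = 11 ft, Angle = 150 degrees
Formula: A = (angle/360) * pi * r^2
r^2 = 121
Fraction of circle = 150/360
A = (150/360) * pi * 121
A = 50.416667 * pi
A = 158.39
158.39 ft^2


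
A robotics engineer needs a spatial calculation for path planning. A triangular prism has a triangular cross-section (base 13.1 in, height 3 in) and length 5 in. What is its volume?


Shape: triangular prism
Triangle base = 13.1 in, triangle height = 3 in, prism length L = 5 in
Formula: V = (1/2 * b * h_tri) * L
Cross-section area = 0.5 * 13.1 * 3 = 19.65
V = 19.65 * 5
V = 98.25
98.25 in^3


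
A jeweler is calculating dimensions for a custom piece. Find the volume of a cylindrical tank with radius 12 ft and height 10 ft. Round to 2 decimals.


Shape: cylinder
Radius r = 12 ft, Height h = 10 ft
Formula: V = pi * r^2 * h
r^2 = 144
V = pi * 144 * 10
V = 1440 * pi
V = 4523.89
4523.89 ft^3


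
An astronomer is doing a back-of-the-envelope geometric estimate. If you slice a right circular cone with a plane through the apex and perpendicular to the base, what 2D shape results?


Solid: right circular cone
Cutting plane: through the apex and perpendicular to the base
Visualize the intersection of the plane with the solid's surface.
The boundary of the cut region is a isosceles triangle.
isosceles triangle


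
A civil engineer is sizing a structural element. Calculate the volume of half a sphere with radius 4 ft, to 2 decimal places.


Shape: hemisphere (half of a sphere)
Radius r = 4 ft
Formula: V = (1/2) * (4/3) * pi * r^3 = (2/3) * pi * r^3
r^3 = 64
(2/3) * 64 = 42.666667
V = 42.666667 * pi
V = 134.04
134.04 ft^3


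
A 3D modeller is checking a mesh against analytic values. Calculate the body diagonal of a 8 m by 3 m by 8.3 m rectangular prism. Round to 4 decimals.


Shape: rectangular box (space diagonal)
l = 8 m, w = 3 m, h = 8.3 m
Visualize: the diagonal of the base, then a right triangle with that diagonal and the height.
Formula: d = sqrt(l^2 + w^2 + h^2)
l^2 + w^2 + h^2 = 64 + 9 + 68.89 = 141.89
d = sqrt(141.89)
d = 11.9118
11.9118 m


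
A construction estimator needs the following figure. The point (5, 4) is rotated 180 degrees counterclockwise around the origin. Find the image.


Transformation: rotation about the origin
Original point: (5, 4)
Rule for 180 deg: (x, y) -> (-x, -y)
Apply: (5, 4) -> (-5, -4)
(-5, -4)


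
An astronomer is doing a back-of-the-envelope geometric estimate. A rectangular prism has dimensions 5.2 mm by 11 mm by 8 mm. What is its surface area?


Shape: rectangular prism
l = 5.2 mm, w = 11 mm, h = 8 mm
Formula: SA = 2(lw + lh + wh)
lw = 57.2, lh = 41.6, wh = 88
lw + lh + wh = 186.8
SA = 2 * 186.8
SA = 373.6
373.6 mm^2


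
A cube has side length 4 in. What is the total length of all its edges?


Shape: cube
Side s = 4 in
A cube has 12 edges, all equal.
Formula: total edge length = 12 * s
Total = 12 * 4
Total = 48
48 in


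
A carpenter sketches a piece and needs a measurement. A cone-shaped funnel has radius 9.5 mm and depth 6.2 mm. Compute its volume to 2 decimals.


Shape: cone
Radius r = 9.5 mm, Height h = 6.2 mm
Formula: V = (1/3) * pi * r^2 * h
r^2 = 90.25
pi * r^2 * h = pi * 90.25 * 6.2 = 559.55 * pi
V = 559.55 * pi / 3
V = 585.96
585.96 mm^3


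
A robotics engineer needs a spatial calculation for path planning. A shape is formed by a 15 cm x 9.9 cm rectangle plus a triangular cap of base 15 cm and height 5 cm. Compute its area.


Composite shape: rectangle + triangle
Rectangle area = 15 * 9.9 = 148.5
Triangle area = 0.5 * 15 * 5 = 37.5
Total = 148.5 + 37.5
Total = 186
186 cm^2


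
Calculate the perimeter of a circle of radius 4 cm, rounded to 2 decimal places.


Shape: circle
Radius r = 4 cm
Formula: C = 2 * pi * r
C = 2 * pi * 4
C = 8 * pi
C = 25.13
25.13 cm


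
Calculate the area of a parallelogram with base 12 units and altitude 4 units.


Shape: parallelogram
Base b = 12 units, Height h = 4 units
Formula: A = b * h
A = 12 * 4
A = 48
48 units^2


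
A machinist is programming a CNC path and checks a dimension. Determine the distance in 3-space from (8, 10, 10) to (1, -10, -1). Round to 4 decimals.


3D distance between two points
P1 = (8, 10, 10), P2 = (1, -10, -1)
Formula: d = sqrt((x2-x1)^2 + (y2-y1)^2 + (z2-z1)^2)
dx = 1 - 8 = -7
dy = -10 - 10 = -20
dz = -1 - 10 = -11
dx^2 + dy^2 + dz^2 = 49 + 400 + 121 = 570
d = sqrt(570)
d = 23.8747
23.8747 units


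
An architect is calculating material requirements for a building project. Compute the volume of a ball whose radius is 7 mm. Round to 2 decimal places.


Shape: sphere
Radius r = 7 mm
Formula: V = (4/3) * pi * r^3
r^3 = 343
(4/3) * 343 = 457.333333
V = 457.333333 * pi
V = 1436.76
1436.76 mm^3


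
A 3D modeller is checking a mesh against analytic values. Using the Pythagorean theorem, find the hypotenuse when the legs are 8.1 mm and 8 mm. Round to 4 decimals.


Shape: right triangle
Legs a = 8.1 mm, b = 8 mm
Formula: c = sqrt(a^2 + b^2)
a^2 = 65.61, b^2 = 64
a^2 + b^2 = 129.61
c = sqrt(129.61)
c = 11.3846
11.3846 mm


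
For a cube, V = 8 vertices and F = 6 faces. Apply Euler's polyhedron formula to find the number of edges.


Polyhedron: cube
Euler's formula for convex polyhedra: V - E + F = 2
Given: V = 8 vertices and F = 6 faces
Solve for E:
E = V + F - 2 = 8 + 6 - 2 = 12
12 edges


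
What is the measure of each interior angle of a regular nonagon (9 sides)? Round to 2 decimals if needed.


Shape: regular nonagon (9 sides)
Formula: interior angle = (n - 2) * 180 / n
(n - 2) = 7
(n - 2) * 180 = 1260
angle = 1260 / 9
angle = 140
140 degrees


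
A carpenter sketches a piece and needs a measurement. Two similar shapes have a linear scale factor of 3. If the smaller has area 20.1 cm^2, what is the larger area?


Linear scale factor k = 3
Original area = 20.1 cm^2
Rule: under a linear scaling by k, areas scale by k^2.
k^2 = 3^2 = 9
New area = 20.1 * 9
New area = 180.9
180.9 cm^2


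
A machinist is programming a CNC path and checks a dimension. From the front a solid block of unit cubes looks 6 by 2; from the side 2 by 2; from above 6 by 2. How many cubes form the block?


Orthographic views of a solid rectangular block:
Front view 6 x 2 -> length = 6, height = 2
Side view 2 x 2 -> width = 2, height = 2 (consistent)
Top view 6 x 2 -> confirms length = 6, width = 2
The block is 6 x 2 x 2.
Total unit cubes = 6 * 2 * 2 = 24
24 unit cubes


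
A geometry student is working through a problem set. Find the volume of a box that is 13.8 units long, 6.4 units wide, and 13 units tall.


Shape: rectangular prism
l = 13.8 units, w = 6.4 units, h = 13 units
Formula: V = l * w * h
V = 13.8 * 6.4 * 13
V = 88.32 * 13
V = 1148.16
1148.16 units^3


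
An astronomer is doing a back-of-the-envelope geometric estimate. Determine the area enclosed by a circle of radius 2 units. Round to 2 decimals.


Shape: circle
Radius r = 2 units
Formula: A = pi * r^2
r^2 = 2^2 = 4
A = pi * 4
A = 12.57
12.57 units^2


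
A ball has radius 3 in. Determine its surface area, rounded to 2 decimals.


Shape: sphere
Radius r = 3 in
Formula: SA = 4 * pi * r^2
r^2 = 9
SA = 4 * pi * 9
SA = 36 * pi
SA = 113.1
113.1 in^2


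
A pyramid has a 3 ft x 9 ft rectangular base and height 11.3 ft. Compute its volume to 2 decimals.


Shape: rectangular pyramid
Base: 3 ft x 9 ft, Height h = 11.3 ft
Formula: V = (1/3) * base_area * h
base_area = 3 * 9 = 27
base_area * h = 27 * 11.3 = 305.1
V = 305.1 / 3
V = 101.7
101.7 ft^3


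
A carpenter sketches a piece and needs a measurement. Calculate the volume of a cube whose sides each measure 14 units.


Shape: cube
Side s = 14 units
Formula: V = s^3
V = 14 * 14 * 14
V = 196 * 14
V = 2744
2744 units^3


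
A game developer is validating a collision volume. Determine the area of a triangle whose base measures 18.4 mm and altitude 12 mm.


Shape: triangle
Base b = 18.4 mm, Height h = 12 mm
Formula: A = (1/2) * b * h
A = 0.5 * 18.4 * 12
A = 0.5 * 220.8
A = 110.4
110.4 mm^2


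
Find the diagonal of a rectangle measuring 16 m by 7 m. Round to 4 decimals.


Shape: rectangle (diagonal via Pythagoras)
Sides: 16 m and 7 m
Formula: d = sqrt(l^2 + w^2)
l^2 = 256, w^2 = 49
l^2 + w^2 = 305
d = sqrt(305)
d = 17.4642
17.4642 m


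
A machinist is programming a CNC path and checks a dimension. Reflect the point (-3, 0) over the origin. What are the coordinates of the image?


Transformation: reflection
Original point: (-3, 0)
Rule for reflection through the origin: (x, y) -> (-x, -y)
Apply: (-3, 0) -> (3, 0)
(3, 0)


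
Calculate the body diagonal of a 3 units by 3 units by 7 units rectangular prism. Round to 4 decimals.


Shape: rectangular box (space diagonal)
l = 3 units, w = 3 units, h = 7 units
Visualize: the diagonal of the base, then a right triangle with that diagonal and the height.
Formula: d = sqrt(l^2 + w^2 + h^2)
l^2 + w^2 + h^2 = 9 + 9 + 49 = 67
d = sqrt(67)
d = 8.1854
8.1854 units


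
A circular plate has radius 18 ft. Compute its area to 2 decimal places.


Shape: circle
Radius r = 18 ft
Formula: A = pi * r^2
r^2 = 18^2 = 324
A = pi * 324
A = 1017.88
1017.88 ft^2


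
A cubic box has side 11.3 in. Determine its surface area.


Shape: cube
Side s = 11.3 in
A cube has 6 square faces.
Formula: SA = 6 * s^2
s^2 = 127.69
SA = 6 * 127.69
SA = 766.14
766.14 in^2


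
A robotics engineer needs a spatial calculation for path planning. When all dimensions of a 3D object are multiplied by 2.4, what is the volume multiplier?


Linear scale factor k = 2.4
Rule: under a linear scaling by k, volumes scale by k^3.
k^3 = 2.4 * 2.4 * 2.4
k^3 = 5.76 * 2.4
k^3 = 13.824
Volume scales by a factor of 13.824.
13.824 (dimensionless)


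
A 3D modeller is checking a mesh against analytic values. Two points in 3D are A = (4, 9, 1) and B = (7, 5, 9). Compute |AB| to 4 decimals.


3D distance between two points
P1 = (4, 9, 1), P2 = (7, 5, 9)
Formula: d = sqrt((x2-x1)^2 + (y2-y1)^2 + (z2-z1)^2)
dx = 7 - 4 = 3
dy = 5 - 9 = -4
dz = 9 - 1 = 8
dx^2 + dy^2 + dz^2 = 9 + 16 + 64 = 89
d = sqrt(89)
d = 9.434
9.434 units


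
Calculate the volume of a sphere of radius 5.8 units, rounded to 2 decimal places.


Shape: sphere
Radius r = 5.8 units
Formula: V = (4/3) * pi * r^3
r^3 = 195.112
(4/3) * 195.112 = 260.149333
V = 260.149333 * pi
V = 817.28
817.28 units^3


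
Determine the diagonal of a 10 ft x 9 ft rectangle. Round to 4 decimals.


Shape: rectangle (diagonal via Pythagoras)
Sides: 10 ft and 9 ft
Formula: d = sqrt(l^2 + w^2)
l^2 = 100, w^2 = 81
l^2 + w^2 = 181
d = sqrt(181)
d = 13.4536
13.4536 ft


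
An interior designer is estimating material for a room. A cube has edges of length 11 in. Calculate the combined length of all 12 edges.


Shape: cube
Side s = 11 in
A cube has 12 edges, all equal.
Formula: total edge length = 12 * s
Total = 12 * 11
Total = 132
132 in


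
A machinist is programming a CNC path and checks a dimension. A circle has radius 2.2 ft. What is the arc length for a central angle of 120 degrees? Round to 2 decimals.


Shape: circular arc
Radius r = 2.2 ft, Angle = 120 degrees
Formula: L = (angle/360) * 2 * pi * r
2 * pi * r = 4.4 * pi
L = (120/360) * 4.4 * pi
L = 1.466667 * pi
L = 4.61
4.61 ft


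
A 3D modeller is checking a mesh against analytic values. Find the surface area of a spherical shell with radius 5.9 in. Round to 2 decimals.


Shape: sphere
Radius r = 5.9 in
Formula: SA = 4 * pi * r^2
r^2 = 34.81
SA = 4 * pi * 34.81
SA = 139.24 * pi
SA = 437.44
437.44 in^2


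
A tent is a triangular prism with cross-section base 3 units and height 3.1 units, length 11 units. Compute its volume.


Shape: triangular prism
Triangle base = 3 units, triangle height = 3.1 units, prism length L = 11 units
Formula: V = (1/2 * b * h_tri) * L
Cross-section area = 0.5 * 3 * 3.1 = 4.65
V = 4.65 * 11
V = 51.15
51.15 units^3


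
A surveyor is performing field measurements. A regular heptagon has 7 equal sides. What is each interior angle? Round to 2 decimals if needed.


Shape: regular heptagon (7 sides)
Formula: interior angle = (n - 2) * 180 / n
(n - 2) = 5
(n - 2) * 180 = 900
angle = 900 / 7
angle = 128.57
128.57 degrees


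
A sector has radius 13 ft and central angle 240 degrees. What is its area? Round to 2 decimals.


Shape: circular sector
Radius r = 13 ft, Angle = 240 degrees
Formula: A = (angle/360) * pi * r^2
r^2 = 169
Fraction of circle = 240/360
A = (240/360) * pi * 169
A = 112.666667 * pi
A = 353.95
353.95 ft^2


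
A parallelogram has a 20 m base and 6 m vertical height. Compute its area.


Shape: parallelogram
Base b = 20 m, Height h = 6 m
Formula: A = b * h
A = 20 * 6
A = 120
120 m^2


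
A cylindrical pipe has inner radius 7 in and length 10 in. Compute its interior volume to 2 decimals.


Shape: cylinder
Radius r = 7 in, Height h = 10 in
Formula: V = pi * r^2 * h
r^2 = 49
V = pi * 49 * 10
V = 490 * pi
V = 1539.38
1539.38 in^3


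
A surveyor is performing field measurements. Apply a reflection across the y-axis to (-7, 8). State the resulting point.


Transformation: reflection
Original point: (-7, 8)
Rule for reflection over the y-axis: (x, y) -> (-x, y)
Apply: (-7, 8) -> (7, 8)
(7, 8)


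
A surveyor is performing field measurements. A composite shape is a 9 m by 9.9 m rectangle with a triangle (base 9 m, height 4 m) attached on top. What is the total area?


Composite shape: rectangle + triangle
Rectangle area = 9 * 9.9 = 89.1
Triangle area = 0.5 * 9 * 4 = 18
Total = 89.1 + 18
Total = 107.1
107.1 m^2


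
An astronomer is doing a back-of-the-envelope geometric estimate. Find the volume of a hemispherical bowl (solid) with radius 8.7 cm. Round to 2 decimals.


Shape: hemisphere (half of a sphere)
Radius r = 8.7 cm
Formula: V = (1/2) * (4/3) * pi * r^3 = (2/3) * pi * r^3
r^3 = 658.503
(2/3) * 658.503 = 439.002
V = 439.002 * pi
V = 1379.17
1379.17 cm^3


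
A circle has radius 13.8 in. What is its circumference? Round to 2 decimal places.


Shape: circle
Radius r = 13.8 in
Formula: C = 2 * pi * r
C = 2 * pi * 13.8
C = 27.6 * pi
C = 86.71
86.71 in


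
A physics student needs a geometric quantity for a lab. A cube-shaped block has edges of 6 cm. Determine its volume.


Shape: cube
Side s = 6 cm
Formula: V = s^3
V = 6 * 6 * 6
V = 36 * 6
V = 216
216 cm^3


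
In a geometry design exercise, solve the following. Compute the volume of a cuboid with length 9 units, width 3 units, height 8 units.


Shape: rectangular prism
l = 9 units, w = 3 units, h = 8 units
Formula: V = l * w * h
V = 9 * 3 * 8
V = 27 * 8
V = 216
216 units^3


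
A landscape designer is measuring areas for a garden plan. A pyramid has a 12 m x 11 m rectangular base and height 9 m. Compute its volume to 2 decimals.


Shape: rectangular pyramid
Base: 12 m x 11 m, Height h = 9 m
Formula: V = (1/3) * base_area * h
base_area = 12 * 11 = 132
base_area * h = 132 * 9 = 1188
V = 1188 / 3
V = 396
396 m^3


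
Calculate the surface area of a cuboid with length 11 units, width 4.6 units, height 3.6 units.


Shape: rectangular prism
l = 11 units, w = 4.6 units, h = 3.6 units
Formula: SA = 2(lw + lh + wh)
lw = 50.6, lh = 39.6, wh = 16.56
lw + lh + wh = 106.76
SA = 2 * 106.76
SA = 213.52
213.52 units^2


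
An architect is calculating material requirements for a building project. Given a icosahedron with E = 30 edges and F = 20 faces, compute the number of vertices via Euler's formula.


Polyhedron: icosahedron
Euler's formula for convex polyhedra: V - E + F = 2
Given: E = 30 edges and F = 20 faces
Solve for V:
V = 2 + E - F = 2 + 30 - 20 = 12
12 vertices


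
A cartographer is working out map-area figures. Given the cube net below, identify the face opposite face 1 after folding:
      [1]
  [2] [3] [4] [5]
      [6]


Net: cross layout. Take square 3 as the base (bottom).
Fold the four squares in the horizontal row up around 3: 2 -> left, 4 -> right, 5 wraps to the top.
Fold 1 and 6 up from 3: 1 -> back, 6 -> front.
Opposite pairs are therefore: (1, 6), (2, 4), (3, 5).
Face 1 is opposite face 6.
face 6


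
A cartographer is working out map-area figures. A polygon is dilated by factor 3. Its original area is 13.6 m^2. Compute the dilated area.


Linear scale factor k = 3
Original area = 13.6 m^2
Rule: under a linear scaling by k, areas scale by k^2.
k^2 = 3^2 = 9
New area = 13.6 * 9
New area = 122.4
122.4 m^2


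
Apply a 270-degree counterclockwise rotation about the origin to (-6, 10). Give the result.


Transformation: rotation about the origin
Original point: (-6, 10)
Rule for 270 deg counterclockwise: (x, y) -> (y, -x)
Apply: (-6, 10) -> (10, 6)
(10, 6)


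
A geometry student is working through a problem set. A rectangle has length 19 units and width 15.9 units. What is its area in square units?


Shape: rectangle
Length l = 19 units, Width w = 15.9 units
Formula: A = l * w
A = 19 * 15.9
A = 302.1
302.1 units^2


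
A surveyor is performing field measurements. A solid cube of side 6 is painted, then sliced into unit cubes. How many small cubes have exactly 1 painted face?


Large cube: 6 x 6 x 6, cut into unit cubes.
n = 6, so n - 2 = 4
Cubes with 1 painted face lie in the interior of each face.
A cube has 6 faces; each contributes (n - 2)^2 = 16 such cubes.
Count = 6 * 16 = 96
96 unit cubes


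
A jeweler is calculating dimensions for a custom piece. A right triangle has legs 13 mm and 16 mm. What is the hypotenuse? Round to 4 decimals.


Shape: right triangle
Legs a = 13 mm, b = 16 mm
Formula: c = sqrt(a^2 + b^2)
a^2 = 169, b^2 = 256
a^2 + b^2 = 425
c = sqrt(425)
c = 20.6155
20.6155 mm


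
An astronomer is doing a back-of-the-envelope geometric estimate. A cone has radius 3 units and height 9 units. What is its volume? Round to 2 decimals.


Shape: cone
Radius r = 3 units, Height h = 9 units
Formula: V = (1/3) * pi * r^2 * h
r^2 = 9
pi * r^2 * h = pi * 9 * 9 = 81 * pi
V = 81 * pi / 3
V = 84.82
84.82 units^3


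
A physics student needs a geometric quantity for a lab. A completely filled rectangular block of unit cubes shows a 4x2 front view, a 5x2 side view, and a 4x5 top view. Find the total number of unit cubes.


Orthographic views of a solid rectangular block:
Front view 4 x 2 -> length = 4, height = 2
Side view 5 x 2 -> width = 5, height = 2 (consistent)
Top view 4 x 5 -> confirms length = 4, width = 5
The block is 4 x 5 x 2.
Total unit cubes = 4 * 5 * 2 = 40
40 unit cubes


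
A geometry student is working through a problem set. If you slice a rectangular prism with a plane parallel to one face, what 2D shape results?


Solid: rectangular prism
Cutting plane: parallel to one face
Visualize the intersection of the plane with the solid's surface.
The boundary of the cut region is a rectangle.
rectangle


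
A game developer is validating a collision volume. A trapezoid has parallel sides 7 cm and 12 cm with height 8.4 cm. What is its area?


Shape: trapezoid
Parallel sides a = 7 cm, b = 12 cm; Height h = 8.4 cm
Formula: A = (a + b) * h / 2
a + b = 7 + 12 = 19
A = 19 * 8.4 / 2
A = 159.6 / 2
A = 79.8
79.8 cm^2


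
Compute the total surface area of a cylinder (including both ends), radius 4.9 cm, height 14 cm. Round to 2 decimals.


Shape: closed cylinder
Radius r = 4.9 cm, Height h = 14 cm
Formula: SA = 2*pi*r^2 + 2*pi*r*h = 2*pi*r*(r + h)
r + h = 18.9
2 * r * (r + h) = 2 * 4.9 * 18.9 = 185.22
SA = 185.22 * pi
SA = 581.89
581.89 cm^2


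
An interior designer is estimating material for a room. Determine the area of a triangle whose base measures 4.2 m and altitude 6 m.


Shape: triangle
Base b = 4.2 m, Height h = 6 m
Formula: A = (1/2) * b * h
A = 0.5 * 4.2 * 6
A = 0.5 * 25.2
A = 12.6
12.6 m^2


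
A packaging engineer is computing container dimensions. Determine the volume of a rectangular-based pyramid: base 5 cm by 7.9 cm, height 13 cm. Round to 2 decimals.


Shape: rectangular pyramid
Base: 5 cm x 7.9 cm, Height h = 13 cm
Formula: V = (1/3) * base_area * h
base_area = 5 * 7.9 = 39.5
base_area * h = 39.5 * 13 = 513.5
V = 513.5 / 3
V = 171.17
171.17 cm^3


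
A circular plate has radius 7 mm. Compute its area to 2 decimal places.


Shape: circle
Radius r = 7 mm
Formula: A = pi * r^2
r^2 = 7^2 = 49
A = pi * 49
A = 153.94
153.94 mm^2


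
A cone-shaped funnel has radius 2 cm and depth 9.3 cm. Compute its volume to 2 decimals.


Shape: cone
Radius r = 2 cm, Height h = 9.3 cm
Formula: V = (1/3) * pi * r^2 * h
r^2 = 4
pi * r^2 * h = pi * 4 * 9.3 = 37.2 * pi
V = 37.2 * pi / 3
V = 38.96
38.96 cm^3


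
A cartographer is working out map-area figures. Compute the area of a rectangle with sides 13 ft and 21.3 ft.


Shape: rectangle
Length l = 13 ft, Width w = 21.3 ft
Formula: A = l * w
A = 13 * 21.3
A = 276.9
276.9 ft^2


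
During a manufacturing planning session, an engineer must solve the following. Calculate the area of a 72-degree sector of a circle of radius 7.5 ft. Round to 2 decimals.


Shape: circular sector
Radius r = 7.5 ft, Angle = 72 degrees
Formula: A = (angle/360) * pi * r^2
r^2 = 56.25
Fraction of circle = 72/360
A = (72/360) * pi * 56.25
A = 11.25 * pi
A = 35.34
35.34 ft^2


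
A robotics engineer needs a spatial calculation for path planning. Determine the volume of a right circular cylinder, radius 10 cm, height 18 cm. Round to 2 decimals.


Shape: cylinder
Radius r = 10 cm, Height h = 18 cm
Formula: V = pi * r^2 * h
r^2 = 100
V = pi * 100 * 18
V = 1800 * pi
V = 5654.87
5654.87 cm^3


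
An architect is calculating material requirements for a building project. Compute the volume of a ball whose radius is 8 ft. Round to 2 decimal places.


Shape: sphere
Radius r = 8 ft
Formula: V = (4/3) * pi * r^3
r^3 = 512
(4/3) * 512 = 682.666667
V = 682.666667 * pi
V = 2144.66
2144.66 ft^3


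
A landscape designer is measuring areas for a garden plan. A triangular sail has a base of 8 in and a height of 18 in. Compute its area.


Shape: triangle
Base b = 8 in, Height h = 18 in
Formula: A = (1/2) * b * h
A = 0.5 * 8 * 18
A = 0.5 * 144
A = 72
72 in^2


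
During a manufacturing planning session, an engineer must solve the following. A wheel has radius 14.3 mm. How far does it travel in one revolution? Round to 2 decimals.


Shape: circle
Radius r = 14.3 mm
Formula: C = 2 * pi * r
C = 2 * pi * 14.3
C = 28.6 * pi
C = 89.85
89.85 mm


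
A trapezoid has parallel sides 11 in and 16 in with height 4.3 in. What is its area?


Shape: trapezoid
Parallel sides a = 11 in, b = 16 in; Height h = 4.3 in
Formula: A = (a + b) * h / 2
a + b = 11 + 16 = 27
A = 27 * 4.3 / 2
A = 116.1 / 2
A = 58.05
58.05 in^2


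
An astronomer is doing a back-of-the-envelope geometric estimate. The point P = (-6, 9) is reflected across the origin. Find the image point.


Transformation: reflection
Original point: (-6, 9)
Rule for reflection through the origin: (x, y) -> (-x, -y)
Apply: (-6, 9) -> (6, -9)
(6, -9)


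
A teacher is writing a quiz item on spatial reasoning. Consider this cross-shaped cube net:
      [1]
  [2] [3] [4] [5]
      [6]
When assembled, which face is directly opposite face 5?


Net: cross layout. Take square 3 as the base (bottom).
Fold the four squares in the horizontal row up around 3: 2 -> left, 4 -> right, 5 wraps to the top.
Fold 1 and 6 up from 3: 1 -> back, 6 -> front.
Opposite pairs are therefore: (1, 6), (2, 4), (3, 5).
Face 5 is opposite face 3.
face 3


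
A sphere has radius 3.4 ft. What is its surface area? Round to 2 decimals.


Shape: sphere
Radius r = 3.4 ft
Formula: SA = 4 * pi * r^2
r^2 = 11.56
SA = 4 * pi * 11.56
SA = 46.24 * pi
SA = 145.27
145.27 ft^2
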